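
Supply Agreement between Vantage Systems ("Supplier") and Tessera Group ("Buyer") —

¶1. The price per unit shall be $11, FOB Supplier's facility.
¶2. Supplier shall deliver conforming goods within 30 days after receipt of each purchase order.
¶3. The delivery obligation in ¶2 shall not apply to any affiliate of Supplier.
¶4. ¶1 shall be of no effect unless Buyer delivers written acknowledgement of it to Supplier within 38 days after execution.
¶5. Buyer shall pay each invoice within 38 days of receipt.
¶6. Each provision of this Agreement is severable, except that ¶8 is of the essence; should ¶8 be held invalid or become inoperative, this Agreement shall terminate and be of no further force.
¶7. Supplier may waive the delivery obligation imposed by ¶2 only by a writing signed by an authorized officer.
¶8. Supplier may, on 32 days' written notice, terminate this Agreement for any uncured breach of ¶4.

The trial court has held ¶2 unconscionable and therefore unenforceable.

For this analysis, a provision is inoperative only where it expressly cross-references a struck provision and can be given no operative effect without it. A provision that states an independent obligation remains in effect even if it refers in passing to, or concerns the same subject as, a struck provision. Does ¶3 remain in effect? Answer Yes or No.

No

¶2 is struck. ¶3 does nothing except set the carve-out from the delivery obligation by reference to ¶2; with ¶2 gone it has no independent effect and is inoperative. The only function of ¶7 is the waiver condition for ¶2, so it cannot stand once ¶2 is removed. ¶6 makes ¶8 an essential term, but ¶8 is unaffected, so the severability proviso in ¶6 preserves the remaining provisions. That leaves ¶1, ¶4, ¶5, ¶6, and ¶8 in effect. ¶3 is among the inoperative provisions, so the answer is no.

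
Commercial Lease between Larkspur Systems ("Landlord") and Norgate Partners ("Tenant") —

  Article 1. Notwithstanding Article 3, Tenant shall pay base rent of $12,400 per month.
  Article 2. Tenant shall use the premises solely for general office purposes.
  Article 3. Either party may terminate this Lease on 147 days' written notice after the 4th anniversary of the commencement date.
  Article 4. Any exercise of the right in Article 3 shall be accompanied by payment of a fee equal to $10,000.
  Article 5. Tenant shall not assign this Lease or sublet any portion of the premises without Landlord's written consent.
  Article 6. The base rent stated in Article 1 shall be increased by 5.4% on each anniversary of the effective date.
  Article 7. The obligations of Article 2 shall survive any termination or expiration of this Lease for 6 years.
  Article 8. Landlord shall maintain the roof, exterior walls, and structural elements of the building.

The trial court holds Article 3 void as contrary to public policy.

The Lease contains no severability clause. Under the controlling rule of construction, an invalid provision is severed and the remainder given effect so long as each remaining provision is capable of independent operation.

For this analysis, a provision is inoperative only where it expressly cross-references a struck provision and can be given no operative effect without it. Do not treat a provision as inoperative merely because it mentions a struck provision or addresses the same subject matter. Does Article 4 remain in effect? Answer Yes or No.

No

Article 3 is struck. The only function of Article 4 is the exercise fee for Article 3, so it cannot stand once Article 3 is removed. Although Article 1 refers to Article 3, its operative terms do not depend on Article 3, so it remains in effect. Under the stated default rule, only provisions that cannot operate independently fall away; the rest are enforced. Article 1, Article 2, Article 5, Article 6, Article 7, and Article 8 remain in effect. Article 4 is among the inoperative provisions, so the answer is no.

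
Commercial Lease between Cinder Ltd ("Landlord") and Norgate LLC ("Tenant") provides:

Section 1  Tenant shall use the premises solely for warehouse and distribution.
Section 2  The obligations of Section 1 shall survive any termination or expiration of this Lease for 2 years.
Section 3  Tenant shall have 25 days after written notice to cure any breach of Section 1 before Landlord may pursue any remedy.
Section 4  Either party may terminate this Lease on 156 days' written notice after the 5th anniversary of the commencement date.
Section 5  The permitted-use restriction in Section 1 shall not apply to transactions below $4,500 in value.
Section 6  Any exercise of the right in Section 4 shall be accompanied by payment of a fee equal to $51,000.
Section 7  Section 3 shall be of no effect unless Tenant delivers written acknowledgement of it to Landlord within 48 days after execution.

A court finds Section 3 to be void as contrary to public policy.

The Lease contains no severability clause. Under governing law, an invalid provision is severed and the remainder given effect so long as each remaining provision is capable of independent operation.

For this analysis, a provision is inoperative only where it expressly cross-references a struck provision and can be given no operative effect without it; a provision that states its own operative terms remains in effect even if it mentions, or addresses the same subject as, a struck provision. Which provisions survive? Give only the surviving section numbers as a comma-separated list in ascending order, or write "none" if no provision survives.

Section 3 is struck. Section 7 merely fixes the acknowledgement condition for Section 3; with Section 3 gone it has nothing to operate on and falls away. With no severability clause, the stated default rule severs what cannot stand and enforces each remaining provision that can operate on its own. The provisions still in force are Section 1, Section 2, Section 4, Section 5, and Section 6.

1, 2, 4, 5, 6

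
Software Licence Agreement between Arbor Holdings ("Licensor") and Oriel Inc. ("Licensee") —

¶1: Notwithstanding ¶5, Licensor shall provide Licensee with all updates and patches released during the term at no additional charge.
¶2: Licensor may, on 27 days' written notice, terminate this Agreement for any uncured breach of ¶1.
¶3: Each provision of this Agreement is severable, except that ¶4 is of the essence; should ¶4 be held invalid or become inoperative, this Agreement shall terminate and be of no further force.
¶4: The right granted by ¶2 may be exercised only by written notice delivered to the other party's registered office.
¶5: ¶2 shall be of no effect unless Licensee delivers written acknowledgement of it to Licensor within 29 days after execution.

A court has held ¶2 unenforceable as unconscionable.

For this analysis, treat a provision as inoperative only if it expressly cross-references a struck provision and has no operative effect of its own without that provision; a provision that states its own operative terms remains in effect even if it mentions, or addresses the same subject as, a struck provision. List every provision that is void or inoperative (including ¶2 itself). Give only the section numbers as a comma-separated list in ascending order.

¶2 is struck. The only function of ¶4 is the notice requirement for ¶2, so it cannot stand once ¶2 is removed. The only function of ¶5 is the acknowledgement condition for ¶2, so it cannot stand once ¶2 is removed. ¶3 makes ¶4 an essential term, and ¶4 has been rendered inoperative by the cascade; under ¶3, the entire Agreement is therefore void. No provision of the Agreement survives.

1, 2, 3, 4, 5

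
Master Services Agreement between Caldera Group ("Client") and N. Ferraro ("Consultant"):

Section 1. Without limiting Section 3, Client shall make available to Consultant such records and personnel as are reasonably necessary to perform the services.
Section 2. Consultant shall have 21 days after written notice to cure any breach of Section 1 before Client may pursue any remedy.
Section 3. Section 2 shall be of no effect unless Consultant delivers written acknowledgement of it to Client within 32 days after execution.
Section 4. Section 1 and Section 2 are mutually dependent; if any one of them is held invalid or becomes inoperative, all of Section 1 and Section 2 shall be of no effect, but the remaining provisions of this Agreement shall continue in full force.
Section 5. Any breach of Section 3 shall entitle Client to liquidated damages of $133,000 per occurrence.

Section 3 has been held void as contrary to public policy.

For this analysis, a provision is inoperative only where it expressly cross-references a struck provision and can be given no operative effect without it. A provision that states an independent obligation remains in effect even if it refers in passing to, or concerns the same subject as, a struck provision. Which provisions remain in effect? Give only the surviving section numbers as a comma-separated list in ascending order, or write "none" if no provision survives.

1, 2, 4

Section 3 is struck. The whole of Section 5 is the liquidated-damages amount, defined by reference to Section 3, so Section 5 cannot stand once Section 3 is removed. Although Section 1 refers to Section 3, its operative terms do not depend on Section 3, so it remains in effect. Section 4 ties Section 1 and Section 2 together, but none of those is affected here; the remaining provisions continue in force under Section 4. The provisions still in force are Section 1, Section 2, and Section 4.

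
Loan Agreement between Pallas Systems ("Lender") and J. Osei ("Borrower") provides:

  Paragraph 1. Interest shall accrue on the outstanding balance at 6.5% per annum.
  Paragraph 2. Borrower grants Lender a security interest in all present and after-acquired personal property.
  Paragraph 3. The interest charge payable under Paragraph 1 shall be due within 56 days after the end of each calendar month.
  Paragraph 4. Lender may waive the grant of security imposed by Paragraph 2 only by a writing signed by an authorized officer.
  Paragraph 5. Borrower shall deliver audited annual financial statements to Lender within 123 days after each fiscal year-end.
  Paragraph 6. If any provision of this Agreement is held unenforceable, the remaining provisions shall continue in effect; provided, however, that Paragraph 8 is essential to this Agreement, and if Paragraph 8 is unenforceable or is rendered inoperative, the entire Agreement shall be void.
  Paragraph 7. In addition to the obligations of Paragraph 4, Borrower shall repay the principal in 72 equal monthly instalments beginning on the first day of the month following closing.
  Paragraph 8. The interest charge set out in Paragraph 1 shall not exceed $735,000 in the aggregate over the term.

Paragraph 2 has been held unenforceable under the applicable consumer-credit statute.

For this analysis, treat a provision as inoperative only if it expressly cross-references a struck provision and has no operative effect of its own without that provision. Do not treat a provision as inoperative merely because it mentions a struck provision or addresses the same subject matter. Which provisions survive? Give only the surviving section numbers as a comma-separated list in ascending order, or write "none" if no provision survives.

Paragraph 2 is struck. Paragraph 4 merely fixes the waiver condition for Paragraph 2; with Paragraph 2 gone it has nothing to operate on and falls away. Paragraph 7 mentions Paragraph 4 but its own obligation stands independently of Paragraph 4, so Paragraph 7 is not affected. Paragraph 6 makes Paragraph 8 an essential term, but Paragraph 8 is unaffected, so the severability proviso in Paragraph 6 preserves the remaining provisions. The provisions still in force are Paragraph 1, Paragraph 3, Paragraph 5, Paragraph 6, Paragraph 7, and Paragraph 8.

1, 3, 5, 6, 7, 8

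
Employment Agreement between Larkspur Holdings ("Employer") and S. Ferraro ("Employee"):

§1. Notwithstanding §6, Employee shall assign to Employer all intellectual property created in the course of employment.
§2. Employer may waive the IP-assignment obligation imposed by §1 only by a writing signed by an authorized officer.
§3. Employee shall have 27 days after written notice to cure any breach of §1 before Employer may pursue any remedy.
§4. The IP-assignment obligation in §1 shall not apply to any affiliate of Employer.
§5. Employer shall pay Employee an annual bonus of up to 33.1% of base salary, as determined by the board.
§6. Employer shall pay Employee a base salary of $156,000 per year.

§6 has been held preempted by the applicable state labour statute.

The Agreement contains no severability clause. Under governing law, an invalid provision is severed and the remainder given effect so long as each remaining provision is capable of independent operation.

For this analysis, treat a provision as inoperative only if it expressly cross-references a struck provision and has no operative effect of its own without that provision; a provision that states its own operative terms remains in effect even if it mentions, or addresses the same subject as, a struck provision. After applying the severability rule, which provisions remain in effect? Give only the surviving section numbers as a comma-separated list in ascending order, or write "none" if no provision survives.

§6 is struck. §1 mentions §6 but its own obligation stands independently of §6, so §1 is not affected. Nothing else in the Agreement is defined by reference to §6. With no severability clause, the stated default rule severs what cannot stand and enforces each remaining provision that can operate on its own. The provisions still in force are §1, §2, §3, §4, and §5.

1, 2, 3, 4, 5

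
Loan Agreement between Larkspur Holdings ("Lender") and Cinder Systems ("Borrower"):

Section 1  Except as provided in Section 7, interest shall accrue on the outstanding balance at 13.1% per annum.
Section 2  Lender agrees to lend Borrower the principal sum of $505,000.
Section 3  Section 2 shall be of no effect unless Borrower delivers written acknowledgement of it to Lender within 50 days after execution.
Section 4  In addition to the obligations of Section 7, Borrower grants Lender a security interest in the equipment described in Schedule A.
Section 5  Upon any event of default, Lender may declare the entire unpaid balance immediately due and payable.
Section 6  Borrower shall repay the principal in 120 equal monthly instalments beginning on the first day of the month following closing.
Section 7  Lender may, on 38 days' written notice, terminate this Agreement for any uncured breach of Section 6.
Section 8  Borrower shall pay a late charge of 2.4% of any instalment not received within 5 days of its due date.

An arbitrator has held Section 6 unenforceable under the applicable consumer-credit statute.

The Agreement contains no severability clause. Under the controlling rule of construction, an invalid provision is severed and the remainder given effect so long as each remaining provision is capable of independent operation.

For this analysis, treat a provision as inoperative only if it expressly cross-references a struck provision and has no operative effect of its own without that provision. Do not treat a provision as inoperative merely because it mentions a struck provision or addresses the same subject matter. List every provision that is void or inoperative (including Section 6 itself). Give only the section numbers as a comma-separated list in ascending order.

6, 7

Section 6 is struck. Section 7 has no operative effect of its own apart from Section 6 and is therefore inoperative. Section 4 mentions Section 7 but its own obligation stands independently of Section 7, so Section 4 is not affected. Although Section 1 refers to Section 7, its operative terms do not depend on Section 7, so it remains in effect. With no severability clause, the stated default rule severs what cannot stand and enforces each remaining provision that can operate on its own. The provisions still in force are Section 1, Section 2, Section 3, Section 4, Section 5, and Section 8.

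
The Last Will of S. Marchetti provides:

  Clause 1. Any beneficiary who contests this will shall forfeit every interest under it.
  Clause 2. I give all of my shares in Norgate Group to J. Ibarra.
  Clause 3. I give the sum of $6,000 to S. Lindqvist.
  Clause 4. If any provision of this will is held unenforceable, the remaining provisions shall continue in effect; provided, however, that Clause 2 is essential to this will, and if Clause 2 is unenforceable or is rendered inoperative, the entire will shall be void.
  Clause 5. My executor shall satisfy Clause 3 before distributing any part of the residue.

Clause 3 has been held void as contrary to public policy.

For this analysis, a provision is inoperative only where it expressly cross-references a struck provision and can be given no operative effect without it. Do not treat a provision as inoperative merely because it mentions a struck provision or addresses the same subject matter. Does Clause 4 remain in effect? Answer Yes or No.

Yes

Clause 3 is struck. Clause 5 merely fixes the priority direction for Clause 3; with Clause 3 gone it has nothing to operate on and falls away. Clause 4 makes Clause 2 an essential term, but Clause 2 is unaffected, so the severability proviso in Clause 4 preserves the remaining provisions. Clause 1, Clause 2, and Clause 4 remain in effect. Clause 4 is among the surviving provisions, so the answer is yes.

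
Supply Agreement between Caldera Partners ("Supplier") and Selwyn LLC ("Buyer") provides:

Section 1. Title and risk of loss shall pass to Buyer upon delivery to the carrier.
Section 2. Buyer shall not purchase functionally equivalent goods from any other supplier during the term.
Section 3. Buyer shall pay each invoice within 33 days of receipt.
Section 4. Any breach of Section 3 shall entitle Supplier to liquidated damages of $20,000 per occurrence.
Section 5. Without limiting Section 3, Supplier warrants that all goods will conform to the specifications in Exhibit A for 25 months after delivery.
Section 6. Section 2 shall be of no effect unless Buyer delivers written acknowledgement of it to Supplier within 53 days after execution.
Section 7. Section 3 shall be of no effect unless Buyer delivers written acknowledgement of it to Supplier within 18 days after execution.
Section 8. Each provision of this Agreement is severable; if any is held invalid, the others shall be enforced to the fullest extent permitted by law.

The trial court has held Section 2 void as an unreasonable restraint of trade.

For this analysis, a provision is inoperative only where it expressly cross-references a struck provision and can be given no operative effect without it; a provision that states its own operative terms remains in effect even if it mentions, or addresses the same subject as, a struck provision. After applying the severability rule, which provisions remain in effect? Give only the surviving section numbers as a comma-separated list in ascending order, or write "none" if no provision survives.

Section 2 is struck. Section 6 has no operative effect of its own apart from Section 2 and is therefore inoperative. Section 8 is a severability clause and preserves every provision that can still be given independent effect. Section 1, Section 3, Section 4, Section 5, Section 7, and Section 8 remain in effect.

1, 3, 4, 5, 7, 8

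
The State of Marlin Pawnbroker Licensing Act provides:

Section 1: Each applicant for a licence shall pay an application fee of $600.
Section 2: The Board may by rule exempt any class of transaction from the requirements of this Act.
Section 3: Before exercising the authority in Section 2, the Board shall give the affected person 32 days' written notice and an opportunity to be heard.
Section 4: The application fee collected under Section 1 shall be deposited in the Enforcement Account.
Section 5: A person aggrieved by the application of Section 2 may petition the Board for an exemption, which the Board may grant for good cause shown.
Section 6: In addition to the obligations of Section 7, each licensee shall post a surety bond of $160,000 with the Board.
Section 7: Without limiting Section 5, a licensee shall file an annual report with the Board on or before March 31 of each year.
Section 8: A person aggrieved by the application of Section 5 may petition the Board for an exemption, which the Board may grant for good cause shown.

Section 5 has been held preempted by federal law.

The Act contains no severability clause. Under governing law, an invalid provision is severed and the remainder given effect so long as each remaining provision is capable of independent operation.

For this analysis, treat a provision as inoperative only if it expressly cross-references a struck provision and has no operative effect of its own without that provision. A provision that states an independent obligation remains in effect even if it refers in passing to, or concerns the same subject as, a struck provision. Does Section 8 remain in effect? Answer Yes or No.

No

Section 5 is struck. Section 8 merely fixes the exemption procedure for Section 5; with Section 5 gone it has nothing to operate on and falls away. Although Section 7 refers to Section 5, its operative terms do not depend on Section 5, so it remains in effect. Under the stated default rule, only provisions that cannot operate independently fall away; the rest are enforced. That leaves Section 1, Section 2, Section 3, Section 4, Section 6, and Section 7 in effect. Section 8 is among the inoperative provisions, so the answer is no.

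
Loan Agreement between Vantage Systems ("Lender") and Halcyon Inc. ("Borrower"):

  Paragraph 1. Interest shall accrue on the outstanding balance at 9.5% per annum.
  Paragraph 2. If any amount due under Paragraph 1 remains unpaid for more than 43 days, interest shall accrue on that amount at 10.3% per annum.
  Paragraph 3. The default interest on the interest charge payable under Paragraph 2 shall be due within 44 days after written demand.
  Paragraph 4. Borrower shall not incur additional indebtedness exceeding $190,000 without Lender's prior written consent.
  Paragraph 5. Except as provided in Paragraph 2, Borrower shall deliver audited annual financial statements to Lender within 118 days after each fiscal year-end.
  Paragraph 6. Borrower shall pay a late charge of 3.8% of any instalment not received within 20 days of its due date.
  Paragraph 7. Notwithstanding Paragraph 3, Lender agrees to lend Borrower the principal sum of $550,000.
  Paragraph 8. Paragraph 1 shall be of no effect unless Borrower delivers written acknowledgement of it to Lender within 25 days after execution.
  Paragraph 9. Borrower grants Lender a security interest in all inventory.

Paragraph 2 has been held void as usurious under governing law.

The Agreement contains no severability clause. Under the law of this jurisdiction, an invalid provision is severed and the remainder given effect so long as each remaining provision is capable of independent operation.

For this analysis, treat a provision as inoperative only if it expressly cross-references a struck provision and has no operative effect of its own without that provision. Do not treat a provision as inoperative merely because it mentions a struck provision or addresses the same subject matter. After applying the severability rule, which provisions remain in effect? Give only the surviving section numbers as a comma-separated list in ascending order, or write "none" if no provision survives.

1, 4, 5, 6, 7, 8, 9

Paragraph 2 is struck. Paragraph 3 operates only by reference to Paragraph 2, so it falls with Paragraph 2. Although Paragraph 7 refers to Paragraph 3, its operative terms do not depend on Paragraph 3, so it remains in effect. Paragraph 5 mentions Paragraph 2 but its own obligation stands independently of Paragraph 2, so Paragraph 5 is not affected. With no severability clause, the stated default rule severs what cannot stand and enforces each remaining provision that can operate on its own. Paragraph 1, Paragraph 4, Paragraph 5, Paragraph 6, Paragraph 7, Paragraph 8, and Paragraph 9 remain in effect.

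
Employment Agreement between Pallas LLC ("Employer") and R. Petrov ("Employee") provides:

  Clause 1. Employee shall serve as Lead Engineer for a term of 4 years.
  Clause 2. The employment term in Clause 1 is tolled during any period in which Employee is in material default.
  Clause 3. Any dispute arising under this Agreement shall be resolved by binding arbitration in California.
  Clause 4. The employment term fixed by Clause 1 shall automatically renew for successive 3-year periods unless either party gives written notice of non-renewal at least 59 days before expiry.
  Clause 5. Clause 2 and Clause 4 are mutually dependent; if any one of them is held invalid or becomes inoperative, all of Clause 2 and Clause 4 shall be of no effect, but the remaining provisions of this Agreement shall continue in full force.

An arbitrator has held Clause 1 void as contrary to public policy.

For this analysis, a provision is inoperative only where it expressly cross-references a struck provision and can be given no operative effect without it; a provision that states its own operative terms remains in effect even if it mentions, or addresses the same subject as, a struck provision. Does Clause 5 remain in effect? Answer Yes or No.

Yes

Clause 1 is struck. The whole of Clause 2 is the tolling of the employment term, defined by reference to Clause 1, so Clause 2 cannot stand once Clause 1 is removed. Clause 4 operates only by reference to Clause 1, so it falls with Clause 1. Clause 5 declares Clause 2 and Clause 4 mutually dependent; since one of them has fallen, all of them are of no effect. The remainder continues in force under Clause 5. Clause 3 and Clause 5 remain in effect. Clause 5 is among the surviving provisions, so the answer is yes.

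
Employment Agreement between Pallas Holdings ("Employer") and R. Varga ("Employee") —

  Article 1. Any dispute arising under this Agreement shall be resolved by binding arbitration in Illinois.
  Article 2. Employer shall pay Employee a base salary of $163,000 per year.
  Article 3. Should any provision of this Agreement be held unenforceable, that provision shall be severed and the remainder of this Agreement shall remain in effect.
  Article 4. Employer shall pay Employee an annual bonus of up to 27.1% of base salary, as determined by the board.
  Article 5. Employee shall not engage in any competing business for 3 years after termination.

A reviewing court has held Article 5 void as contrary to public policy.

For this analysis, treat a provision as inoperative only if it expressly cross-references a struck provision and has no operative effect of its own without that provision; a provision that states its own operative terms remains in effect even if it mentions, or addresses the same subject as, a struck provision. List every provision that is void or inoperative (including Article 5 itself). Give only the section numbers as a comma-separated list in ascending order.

5

Article 5 is struck. No other provision's operative terms depend on Article 5. Under the severability clause in Article 3, the remaining provisions continue in force. The provisions still in force are Article 1, Article 2, Article 3, and Article 4.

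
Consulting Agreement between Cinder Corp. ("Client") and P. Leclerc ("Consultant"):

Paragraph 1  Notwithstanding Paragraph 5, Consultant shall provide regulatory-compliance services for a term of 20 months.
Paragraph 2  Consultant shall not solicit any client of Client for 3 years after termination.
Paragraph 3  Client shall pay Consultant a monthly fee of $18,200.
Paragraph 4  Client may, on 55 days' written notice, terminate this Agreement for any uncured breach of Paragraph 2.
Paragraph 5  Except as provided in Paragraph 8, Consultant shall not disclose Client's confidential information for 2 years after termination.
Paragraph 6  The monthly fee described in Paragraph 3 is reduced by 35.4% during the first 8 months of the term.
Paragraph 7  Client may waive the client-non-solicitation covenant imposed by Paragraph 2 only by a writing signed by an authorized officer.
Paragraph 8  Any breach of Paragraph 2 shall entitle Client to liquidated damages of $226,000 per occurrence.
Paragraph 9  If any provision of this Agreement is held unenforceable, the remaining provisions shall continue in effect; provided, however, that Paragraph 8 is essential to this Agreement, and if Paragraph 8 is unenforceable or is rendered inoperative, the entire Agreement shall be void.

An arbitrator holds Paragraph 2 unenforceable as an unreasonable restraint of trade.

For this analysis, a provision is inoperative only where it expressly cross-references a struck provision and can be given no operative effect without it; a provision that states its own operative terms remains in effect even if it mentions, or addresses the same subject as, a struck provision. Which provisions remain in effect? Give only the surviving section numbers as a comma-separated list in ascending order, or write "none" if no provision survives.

none

Paragraph 2 is struck. Paragraph 4 merely fixes the termination right for breach of Paragraph 2; with Paragraph 2 gone it has nothing to operate on and falls away. Paragraph 7 operates only by reference to Paragraph 2, so it falls with Paragraph 2. The whole of Paragraph 8 is the liquidated-damages amount, defined by reference to Paragraph 2, so Paragraph 8 cannot stand once Paragraph 2 is removed. Paragraph 9 makes Paragraph 8 an essential term, and Paragraph 8 has been rendered inoperative by the cascade; under Paragraph 9, the entire Agreement is therefore void. No provision of the Agreement survives.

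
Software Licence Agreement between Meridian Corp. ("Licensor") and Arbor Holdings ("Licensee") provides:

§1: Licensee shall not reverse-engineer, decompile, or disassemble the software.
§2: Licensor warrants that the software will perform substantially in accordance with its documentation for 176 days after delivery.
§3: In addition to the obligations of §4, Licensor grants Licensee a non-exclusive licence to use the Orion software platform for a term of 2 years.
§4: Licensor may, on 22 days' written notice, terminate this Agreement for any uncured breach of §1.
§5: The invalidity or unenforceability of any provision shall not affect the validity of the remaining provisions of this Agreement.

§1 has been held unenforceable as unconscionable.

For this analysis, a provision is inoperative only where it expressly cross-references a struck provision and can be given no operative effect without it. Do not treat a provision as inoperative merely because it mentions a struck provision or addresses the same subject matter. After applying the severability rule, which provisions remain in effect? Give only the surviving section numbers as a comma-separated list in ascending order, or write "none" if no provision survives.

§1 is struck. §4 merely fixes the termination right for breach of §1; with §1 gone it has nothing to operate on and falls away. Although §3 refers to §4, its operative terms do not depend on §4, so it remains in effect. §5 is a severability clause and preserves every provision that can still be given independent effect. The provisions still in force are §2, §3, and §5.

2, 3, 5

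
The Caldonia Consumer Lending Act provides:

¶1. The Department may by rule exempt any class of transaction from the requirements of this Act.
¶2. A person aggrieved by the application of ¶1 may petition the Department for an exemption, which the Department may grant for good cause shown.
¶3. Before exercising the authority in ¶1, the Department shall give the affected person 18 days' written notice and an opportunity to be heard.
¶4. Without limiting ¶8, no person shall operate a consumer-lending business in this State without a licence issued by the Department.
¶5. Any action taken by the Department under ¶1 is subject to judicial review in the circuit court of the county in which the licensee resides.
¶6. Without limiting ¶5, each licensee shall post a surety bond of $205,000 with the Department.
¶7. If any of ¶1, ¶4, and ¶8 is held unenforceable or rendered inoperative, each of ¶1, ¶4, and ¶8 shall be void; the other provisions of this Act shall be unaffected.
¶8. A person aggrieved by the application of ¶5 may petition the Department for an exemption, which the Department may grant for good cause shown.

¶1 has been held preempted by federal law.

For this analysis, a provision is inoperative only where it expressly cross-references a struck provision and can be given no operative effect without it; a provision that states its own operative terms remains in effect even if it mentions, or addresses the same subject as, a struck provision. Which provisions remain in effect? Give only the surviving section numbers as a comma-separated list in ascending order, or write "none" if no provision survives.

¶1 is struck. ¶2 merely fixes the exemption procedure for ¶1; with ¶1 gone it has nothing to operate on and falls away. ¶3 merely fixes the notice-and-hearing requirement for ¶1; with ¶1 gone it has nothing to operate on and falls away. ¶5 merely fixes the judicial-review right for ¶1; with ¶1 gone it has nothing to operate on and falls away. The only function of ¶8 is the exemption procedure for ¶5, so it cannot stand once ¶5 is removed. Although ¶6 refers to ¶5, its operative terms do not depend on ¶5, so it remains in effect. ¶7 declares ¶1, ¶4, and ¶8 mutually dependent; since one of them has fallen, all of them are of no effect. That brings down ¶4 as well. The remainder continues in force under ¶7. The provisions still in force are ¶6 and ¶7.

6, 7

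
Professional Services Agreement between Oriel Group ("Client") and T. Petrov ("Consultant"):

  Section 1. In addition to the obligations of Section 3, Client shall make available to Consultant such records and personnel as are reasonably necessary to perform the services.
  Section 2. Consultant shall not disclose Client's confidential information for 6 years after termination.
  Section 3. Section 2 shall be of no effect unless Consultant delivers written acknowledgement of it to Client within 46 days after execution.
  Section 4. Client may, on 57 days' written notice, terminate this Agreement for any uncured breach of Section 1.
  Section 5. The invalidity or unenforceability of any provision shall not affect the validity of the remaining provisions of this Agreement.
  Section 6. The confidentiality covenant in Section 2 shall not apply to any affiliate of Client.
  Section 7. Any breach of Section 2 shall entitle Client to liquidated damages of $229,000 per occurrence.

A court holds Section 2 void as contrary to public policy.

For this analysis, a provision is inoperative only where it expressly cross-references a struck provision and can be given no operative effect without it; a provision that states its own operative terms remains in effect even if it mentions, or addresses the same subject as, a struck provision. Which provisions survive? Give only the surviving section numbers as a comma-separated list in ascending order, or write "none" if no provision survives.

Section 2 is struck. The only function of Section 3 is the acknowledgement condition for Section 2, so it cannot stand once Section 2 is removed. Section 6 operates only by reference to Section 2, so it falls with Section 2. Section 7 does nothing except set the liquidated-damages amount by reference to Section 2; with Section 2 gone it has no independent effect and is inoperative. Although Section 1 refers to Section 3, its operative terms do not depend on Section 3, so it remains in effect. Under the severability clause in Section 5, the remaining provisions continue in force. That leaves Section 1, Section 4, and Section 5 in effect.

1, 4, 5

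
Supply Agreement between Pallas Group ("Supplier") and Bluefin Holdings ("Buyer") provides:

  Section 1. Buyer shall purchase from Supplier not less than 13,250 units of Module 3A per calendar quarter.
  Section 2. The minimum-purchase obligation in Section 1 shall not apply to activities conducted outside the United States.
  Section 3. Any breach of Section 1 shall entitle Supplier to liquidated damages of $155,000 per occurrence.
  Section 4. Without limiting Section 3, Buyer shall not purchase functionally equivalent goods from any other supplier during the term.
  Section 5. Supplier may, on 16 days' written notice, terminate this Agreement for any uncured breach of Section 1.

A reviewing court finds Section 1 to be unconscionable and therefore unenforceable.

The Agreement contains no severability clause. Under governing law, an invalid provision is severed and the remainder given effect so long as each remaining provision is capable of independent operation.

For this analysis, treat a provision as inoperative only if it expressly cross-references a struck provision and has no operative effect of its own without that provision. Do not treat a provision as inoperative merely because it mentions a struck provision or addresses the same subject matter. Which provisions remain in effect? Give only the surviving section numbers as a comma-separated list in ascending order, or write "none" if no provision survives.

Section 1 is struck. Section 2 does nothing except set the carve-out from the minimum-purchase obligation by reference to Section 1; with Section 1 gone it has no independent effect and is inoperative. Section 3 does nothing except set the liquidated-damages amount by reference to Section 1; with Section 1 gone it has no independent effect and is inoperative. Section 5 merely fixes the termination right for breach of Section 1; with Section 1 gone it has nothing to operate on and falls away. Section 4 mentions Section 3 but its own obligation stands independently of Section 3, so Section 4 is not affected. With no severability clause, the stated default rule severs what cannot stand and enforces each remaining provision that can operate on its own. Only Section 4 remains in effect.

4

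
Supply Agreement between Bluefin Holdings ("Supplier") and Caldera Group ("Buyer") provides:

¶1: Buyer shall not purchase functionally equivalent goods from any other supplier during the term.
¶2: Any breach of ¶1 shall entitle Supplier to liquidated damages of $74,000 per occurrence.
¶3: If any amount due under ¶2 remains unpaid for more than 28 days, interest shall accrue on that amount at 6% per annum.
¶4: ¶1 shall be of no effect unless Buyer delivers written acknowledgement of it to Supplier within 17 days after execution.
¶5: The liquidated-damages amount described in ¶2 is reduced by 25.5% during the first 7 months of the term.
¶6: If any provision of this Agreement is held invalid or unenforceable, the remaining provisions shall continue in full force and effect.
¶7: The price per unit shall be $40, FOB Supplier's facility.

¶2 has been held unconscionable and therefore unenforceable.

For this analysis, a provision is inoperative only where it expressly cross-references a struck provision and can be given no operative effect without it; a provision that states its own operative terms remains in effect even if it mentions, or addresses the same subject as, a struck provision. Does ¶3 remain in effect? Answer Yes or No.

¶2 is struck. ¶3 does nothing except set the default interest on the liquidated-damages amount by reference to ¶2; with ¶2 gone it has no independent effect and is inoperative. ¶5 does nothing except set the introductory reduction to the liquidated-damages amount by reference to ¶2; with ¶2 gone it has no independent effect and is inoperative. ¶6 is a severability clause and preserves every provision that can still be given independent effect. The provisions still in force are ¶1, ¶4, ¶6, and ¶7. ¶3 is among the inoperative provisions, so the answer is no.

No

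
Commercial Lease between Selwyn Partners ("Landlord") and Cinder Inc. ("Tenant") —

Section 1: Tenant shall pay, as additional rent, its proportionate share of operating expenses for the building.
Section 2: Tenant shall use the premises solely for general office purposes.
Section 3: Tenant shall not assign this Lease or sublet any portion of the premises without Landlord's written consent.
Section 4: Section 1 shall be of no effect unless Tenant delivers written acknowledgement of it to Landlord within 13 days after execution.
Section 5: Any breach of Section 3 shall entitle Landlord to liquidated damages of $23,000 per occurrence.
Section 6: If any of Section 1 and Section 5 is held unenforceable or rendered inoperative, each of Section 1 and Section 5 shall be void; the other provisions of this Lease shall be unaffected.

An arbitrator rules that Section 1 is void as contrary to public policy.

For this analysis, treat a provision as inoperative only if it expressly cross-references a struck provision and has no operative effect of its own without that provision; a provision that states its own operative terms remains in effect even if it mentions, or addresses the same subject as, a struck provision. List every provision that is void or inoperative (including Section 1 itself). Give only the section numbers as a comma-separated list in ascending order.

1, 4, 5

Section 1 is struck. Section 4 operates only by reference to Section 1, so it falls with Section 1. Section 6 declares Section 1 and Section 5 mutually dependent; since one of them has fallen, all of them are of no effect. That brings down Section 5 as well. The remainder continues in force under Section 6. That leaves Section 2, Section 3, and Section 6 in effect.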